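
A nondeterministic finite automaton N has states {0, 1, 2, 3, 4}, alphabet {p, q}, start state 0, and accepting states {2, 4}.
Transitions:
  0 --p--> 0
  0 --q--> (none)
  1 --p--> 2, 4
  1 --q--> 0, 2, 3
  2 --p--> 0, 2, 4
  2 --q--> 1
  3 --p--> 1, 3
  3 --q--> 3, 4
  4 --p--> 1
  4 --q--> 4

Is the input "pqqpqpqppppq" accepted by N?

Start: {0}
read p: {0}
read q: {}
The reachable set is empty and stays empty for the remaining 10 symbols.
Reachable ∩ accepting = {} — empty.

rejected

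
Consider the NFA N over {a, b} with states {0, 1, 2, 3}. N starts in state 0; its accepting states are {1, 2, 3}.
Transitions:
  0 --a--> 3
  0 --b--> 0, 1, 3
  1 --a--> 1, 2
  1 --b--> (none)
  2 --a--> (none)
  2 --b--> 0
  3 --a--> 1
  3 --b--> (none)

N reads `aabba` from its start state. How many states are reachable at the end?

0

Start: {0}
read a: {3}
read a: {1}
read b: {}
The reachable set is empty and stays empty for the remaining 2 symbols.
Final reachable set {} has 0 states.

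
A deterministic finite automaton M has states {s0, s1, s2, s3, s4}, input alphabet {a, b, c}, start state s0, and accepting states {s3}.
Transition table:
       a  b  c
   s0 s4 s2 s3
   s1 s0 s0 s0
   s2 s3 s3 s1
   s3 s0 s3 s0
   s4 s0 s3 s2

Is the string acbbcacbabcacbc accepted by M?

rejected

s0 --a--> s4
s4 --c--> s2
s2 --b--> s3
s3 --b--> s3
s3 --c--> s0
s0 --a--> s4
s4 --c--> s2
s2 --b--> s3
s3 --a--> s0
s0 --b--> s2
s2 --c--> s1
s1 --a--> s0
s0 --c--> s3
s3 --b--> s3
s3 --c--> s0
End in state s0, which is not an accepting state.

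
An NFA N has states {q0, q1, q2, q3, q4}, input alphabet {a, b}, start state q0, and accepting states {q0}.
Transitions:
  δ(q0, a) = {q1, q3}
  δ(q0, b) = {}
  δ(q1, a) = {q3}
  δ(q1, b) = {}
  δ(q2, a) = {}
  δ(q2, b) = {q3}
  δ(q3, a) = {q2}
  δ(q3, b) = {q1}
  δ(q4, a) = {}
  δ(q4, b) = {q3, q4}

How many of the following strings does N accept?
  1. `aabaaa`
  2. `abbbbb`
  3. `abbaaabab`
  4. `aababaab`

`aabaaa`: rejected
`abbbbb`: rejected
`abbaaabab`: rejected
`aababaab`: rejected

0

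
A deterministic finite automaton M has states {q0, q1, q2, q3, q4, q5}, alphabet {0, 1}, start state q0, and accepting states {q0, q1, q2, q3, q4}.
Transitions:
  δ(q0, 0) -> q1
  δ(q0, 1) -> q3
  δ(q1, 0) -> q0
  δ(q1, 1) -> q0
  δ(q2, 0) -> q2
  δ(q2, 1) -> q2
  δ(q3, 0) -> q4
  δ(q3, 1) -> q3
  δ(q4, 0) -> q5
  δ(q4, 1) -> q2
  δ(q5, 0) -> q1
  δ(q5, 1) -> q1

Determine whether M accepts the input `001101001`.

q0 --0--> q1
q1 --0--> q0
q0 --1--> q3
q3 --1--> q3
q3 --0--> q4
q4 --1--> q2
q2 --0--> q2
q2 --0--> q2
q2 --1--> q2
End in state q2, which is an accepting state.

accepted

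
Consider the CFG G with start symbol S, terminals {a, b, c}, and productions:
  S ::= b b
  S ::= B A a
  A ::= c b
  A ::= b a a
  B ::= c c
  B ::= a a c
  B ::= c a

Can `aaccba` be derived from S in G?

yes

S ⇒ BAa ⇒ aacAa ⇒ aaccba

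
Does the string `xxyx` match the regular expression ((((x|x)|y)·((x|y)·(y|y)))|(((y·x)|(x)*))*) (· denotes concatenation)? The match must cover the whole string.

yes

The right alternative (((y·x)|(x)*))* matches xxyx.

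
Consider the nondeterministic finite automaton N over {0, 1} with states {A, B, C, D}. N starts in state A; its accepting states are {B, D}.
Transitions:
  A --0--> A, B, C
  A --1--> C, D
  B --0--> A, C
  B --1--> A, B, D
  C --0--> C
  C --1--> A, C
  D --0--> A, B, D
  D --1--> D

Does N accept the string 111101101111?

accepted

Start: {A}
read 1: {C, D}
read 1: {A, C, D}
read 1: {A, C, D}
read 1: {A, C, D}
read 0: {A, B, C, D}
read 1: {A, B, C, D}
read 1: {A, B, C, D}
read 0: {A, B, C, D}
read 1: {A, B, C, D}
read 1: {A, B, C, D}
read 1: {A, B, C, D}
read 1: {A, B, C, D}
Reachable ∩ accepting = {B, D} — nonempty.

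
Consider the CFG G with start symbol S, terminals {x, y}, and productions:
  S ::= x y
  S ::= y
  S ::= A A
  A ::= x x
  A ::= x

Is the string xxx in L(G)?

yes

S ⇒ AA ⇒ xxA ⇒ xxx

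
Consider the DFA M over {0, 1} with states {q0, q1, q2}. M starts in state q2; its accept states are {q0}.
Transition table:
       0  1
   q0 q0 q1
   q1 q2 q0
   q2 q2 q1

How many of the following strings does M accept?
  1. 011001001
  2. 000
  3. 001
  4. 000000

0

011001001: rejected
000: rejected
001: rejected
000000: rejected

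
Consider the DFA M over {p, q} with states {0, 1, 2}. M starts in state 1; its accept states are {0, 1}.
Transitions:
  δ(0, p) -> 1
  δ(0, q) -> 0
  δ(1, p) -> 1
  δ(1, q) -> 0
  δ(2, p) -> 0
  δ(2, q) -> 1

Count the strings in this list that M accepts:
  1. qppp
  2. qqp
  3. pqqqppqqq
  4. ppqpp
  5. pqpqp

qppp: accepted
qqp: accepted
pqqqppqqq: accepted
ppqpp: accepted
pqpqp: accepted

5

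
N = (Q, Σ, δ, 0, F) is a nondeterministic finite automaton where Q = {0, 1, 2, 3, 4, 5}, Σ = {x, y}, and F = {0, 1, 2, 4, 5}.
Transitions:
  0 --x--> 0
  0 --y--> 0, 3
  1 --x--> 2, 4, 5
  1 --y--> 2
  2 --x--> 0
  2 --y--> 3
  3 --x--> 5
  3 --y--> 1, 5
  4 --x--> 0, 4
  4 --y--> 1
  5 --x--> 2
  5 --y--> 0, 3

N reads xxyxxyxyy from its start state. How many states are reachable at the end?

4

Start: {0}
read x: {0}
read x: {0}
read y: {0, 3}
read x: {0, 5}
read x: {0, 2}
read y: {0, 3}
read x: {0, 5}
read y: {0, 3}
read y: {0, 1, 3, 5}
Final reachable set {0, 1, 3, 5} has 4 states.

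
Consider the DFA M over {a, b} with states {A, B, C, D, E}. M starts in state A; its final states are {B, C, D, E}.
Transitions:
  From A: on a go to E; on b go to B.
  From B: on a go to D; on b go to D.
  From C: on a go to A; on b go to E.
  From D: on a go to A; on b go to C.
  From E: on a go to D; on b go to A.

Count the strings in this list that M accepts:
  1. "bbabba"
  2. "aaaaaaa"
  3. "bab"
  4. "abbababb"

3

"bbabba": rejected
"aaaaaaa": accepted
"bab": accepted
"abbababb": accepted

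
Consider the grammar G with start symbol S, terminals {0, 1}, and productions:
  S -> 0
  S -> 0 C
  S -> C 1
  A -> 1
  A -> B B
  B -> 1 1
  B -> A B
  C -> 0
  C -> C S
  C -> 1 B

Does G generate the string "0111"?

S ⇒ 0C ⇒ 01B ⇒ 0111

yes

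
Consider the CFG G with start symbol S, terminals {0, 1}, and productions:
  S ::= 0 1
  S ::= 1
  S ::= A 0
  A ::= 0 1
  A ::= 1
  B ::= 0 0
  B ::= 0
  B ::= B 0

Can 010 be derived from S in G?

S ⇒ A0 ⇒ 010

yes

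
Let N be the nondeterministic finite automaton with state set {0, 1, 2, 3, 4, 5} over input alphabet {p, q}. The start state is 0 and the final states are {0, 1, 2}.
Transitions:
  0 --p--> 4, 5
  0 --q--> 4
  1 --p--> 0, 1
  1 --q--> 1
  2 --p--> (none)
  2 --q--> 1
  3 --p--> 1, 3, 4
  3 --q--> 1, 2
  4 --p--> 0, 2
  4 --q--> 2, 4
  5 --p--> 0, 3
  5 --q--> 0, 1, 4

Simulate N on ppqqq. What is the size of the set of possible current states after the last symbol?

Start: {0}
read p: {4, 5}
read p: {0, 2, 3}
read q: {1, 2, 4}
read q: {1, 2, 4}
read q: {1, 2, 4}
Final reachable set {1, 2, 4} has 3 states.

3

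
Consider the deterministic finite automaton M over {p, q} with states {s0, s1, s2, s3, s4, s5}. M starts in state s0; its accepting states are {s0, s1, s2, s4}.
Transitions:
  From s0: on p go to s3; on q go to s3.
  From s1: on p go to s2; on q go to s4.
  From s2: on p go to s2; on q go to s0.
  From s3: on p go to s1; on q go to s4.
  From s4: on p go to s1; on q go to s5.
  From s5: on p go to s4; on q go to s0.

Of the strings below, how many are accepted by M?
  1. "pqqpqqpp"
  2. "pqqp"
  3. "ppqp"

"pqqpqqpp": accepted
"pqqp": accepted
"ppqp": accepted

3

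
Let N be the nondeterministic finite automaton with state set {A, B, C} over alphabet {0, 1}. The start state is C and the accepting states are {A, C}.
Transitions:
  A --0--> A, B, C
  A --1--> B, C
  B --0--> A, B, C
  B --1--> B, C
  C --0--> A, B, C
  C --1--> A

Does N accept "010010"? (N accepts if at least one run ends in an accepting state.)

accepted

Start: {C}
read 0: {A, B, C}
read 1: {A, B, C}
read 0: {A, B, C}
read 0: {A, B, C}
read 1: {A, B, C}
read 0: {A, B, C}
Reachable ∩ accepting = {A, C} — nonempty.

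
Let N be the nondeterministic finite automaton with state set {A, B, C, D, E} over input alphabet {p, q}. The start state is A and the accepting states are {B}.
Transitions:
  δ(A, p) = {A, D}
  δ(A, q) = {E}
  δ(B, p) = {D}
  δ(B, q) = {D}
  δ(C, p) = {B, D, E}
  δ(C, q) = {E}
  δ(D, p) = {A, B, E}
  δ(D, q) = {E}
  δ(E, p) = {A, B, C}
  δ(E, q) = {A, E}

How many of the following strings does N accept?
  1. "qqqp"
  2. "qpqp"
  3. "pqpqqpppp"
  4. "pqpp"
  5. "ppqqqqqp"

"qqqp": accepted
"qpqp": accepted
"pqpqqpppp": accepted
"pqpp": accepted
"ppqqqqqp": accepted

5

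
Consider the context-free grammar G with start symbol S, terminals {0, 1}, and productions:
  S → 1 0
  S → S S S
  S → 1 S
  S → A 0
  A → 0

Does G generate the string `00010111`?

no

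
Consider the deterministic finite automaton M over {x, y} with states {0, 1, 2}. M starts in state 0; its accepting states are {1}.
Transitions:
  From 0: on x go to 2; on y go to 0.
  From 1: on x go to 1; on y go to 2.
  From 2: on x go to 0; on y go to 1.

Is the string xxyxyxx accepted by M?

accepted

0 --x--> 2
2 --x--> 0
0 --y--> 0
0 --x--> 2
2 --y--> 1
1 --x--> 1
1 --x--> 1
End in state 1, which is an accepting state.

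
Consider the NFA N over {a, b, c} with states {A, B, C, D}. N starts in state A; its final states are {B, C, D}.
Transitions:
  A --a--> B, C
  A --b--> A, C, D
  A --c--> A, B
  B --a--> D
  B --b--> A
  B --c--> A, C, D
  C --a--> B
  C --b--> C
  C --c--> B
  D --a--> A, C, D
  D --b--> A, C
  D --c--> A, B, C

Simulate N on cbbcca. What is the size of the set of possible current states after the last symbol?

4

Start: {A}
read c: {A, B}
read b: {A, C, D}
read b: {A, C, D}
read c: {A, B, C}
read c: {A, B, C, D}
read a: {A, B, C, D}
Final reachable set {A, B, C, D} has 4 states.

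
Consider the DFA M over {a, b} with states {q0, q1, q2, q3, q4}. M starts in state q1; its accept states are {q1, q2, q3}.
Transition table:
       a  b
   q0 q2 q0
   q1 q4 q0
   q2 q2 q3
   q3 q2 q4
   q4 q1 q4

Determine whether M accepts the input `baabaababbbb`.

rejected

q1 --b--> q0
q0 --a--> q2
q2 --a--> q2
q2 --b--> q3
q3 --a--> q2
q2 --a--> q2
q2 --b--> q3
q3 --a--> q2
q2 --b--> q3
q3 --b--> q4
q4 --b--> q4
q4 --b--> q4
End in state q4, which is not an accepting state.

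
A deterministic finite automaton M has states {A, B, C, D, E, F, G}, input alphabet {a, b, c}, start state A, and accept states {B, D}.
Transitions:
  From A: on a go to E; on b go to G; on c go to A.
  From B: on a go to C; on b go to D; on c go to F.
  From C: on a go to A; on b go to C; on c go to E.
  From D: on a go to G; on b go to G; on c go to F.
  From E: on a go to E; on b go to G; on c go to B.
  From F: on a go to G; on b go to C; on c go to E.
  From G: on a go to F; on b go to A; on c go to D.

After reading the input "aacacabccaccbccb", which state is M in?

A --a--> E
E --a--> E
E --c--> B
B --a--> C
C --c--> E
E --a--> E
E --b--> G
G --c--> D
D --c--> F
F --a--> G
G --c--> D
D --c--> F
F --b--> C
C --c--> E
E --c--> B
B --b--> D

D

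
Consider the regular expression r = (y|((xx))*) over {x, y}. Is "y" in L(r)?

yes

The left alternative y matches y.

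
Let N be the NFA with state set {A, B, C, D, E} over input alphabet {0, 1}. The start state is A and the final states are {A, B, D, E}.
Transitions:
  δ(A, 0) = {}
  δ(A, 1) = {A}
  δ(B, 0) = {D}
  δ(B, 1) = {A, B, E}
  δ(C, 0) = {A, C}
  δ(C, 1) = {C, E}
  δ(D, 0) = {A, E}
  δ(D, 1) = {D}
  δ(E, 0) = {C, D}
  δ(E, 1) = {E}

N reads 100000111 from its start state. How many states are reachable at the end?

0

Start: {A}
read 1: {A}
read 0: {}
The reachable set is empty and stays empty for the remaining 7 symbols.
Final reachable set {} has 0 states.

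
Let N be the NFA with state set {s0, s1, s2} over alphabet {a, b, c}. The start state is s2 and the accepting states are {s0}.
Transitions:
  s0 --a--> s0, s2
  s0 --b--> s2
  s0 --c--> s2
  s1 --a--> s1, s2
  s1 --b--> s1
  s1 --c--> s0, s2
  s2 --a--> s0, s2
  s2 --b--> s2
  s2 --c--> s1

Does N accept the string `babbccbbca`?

Start: {s2}
read b: {s2}
read a: {s0, s2}
read b: {s2}
read b: {s2}
read c: {s1}
read c: {s0, s2}
read b: {s2}
read b: {s2}
read c: {s1}
read a: {s1, s2}
Reachable ∩ accepting = {} — empty.

rejected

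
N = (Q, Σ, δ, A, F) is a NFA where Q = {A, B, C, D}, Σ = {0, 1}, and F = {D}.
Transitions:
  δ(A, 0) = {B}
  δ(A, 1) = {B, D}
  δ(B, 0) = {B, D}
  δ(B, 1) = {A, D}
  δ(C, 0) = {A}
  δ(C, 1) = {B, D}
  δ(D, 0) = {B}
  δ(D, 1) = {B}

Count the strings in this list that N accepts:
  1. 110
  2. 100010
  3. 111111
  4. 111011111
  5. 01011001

5

110: accepted
100010: accepted
111111: accepted
111011111: accepted
01011001: accepted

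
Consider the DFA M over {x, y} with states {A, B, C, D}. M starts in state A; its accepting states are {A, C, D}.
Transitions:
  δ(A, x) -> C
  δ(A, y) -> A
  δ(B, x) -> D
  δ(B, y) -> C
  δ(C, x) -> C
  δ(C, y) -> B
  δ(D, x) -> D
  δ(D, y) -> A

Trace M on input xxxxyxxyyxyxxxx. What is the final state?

A --x--> C
C --x--> C
C --x--> C
C --x--> C
C --y--> B
B --x--> D
D --x--> D
D --y--> A
A --y--> A
A --x--> C
C --y--> B
B --x--> D
D --x--> D
D --x--> D
D --x--> D

D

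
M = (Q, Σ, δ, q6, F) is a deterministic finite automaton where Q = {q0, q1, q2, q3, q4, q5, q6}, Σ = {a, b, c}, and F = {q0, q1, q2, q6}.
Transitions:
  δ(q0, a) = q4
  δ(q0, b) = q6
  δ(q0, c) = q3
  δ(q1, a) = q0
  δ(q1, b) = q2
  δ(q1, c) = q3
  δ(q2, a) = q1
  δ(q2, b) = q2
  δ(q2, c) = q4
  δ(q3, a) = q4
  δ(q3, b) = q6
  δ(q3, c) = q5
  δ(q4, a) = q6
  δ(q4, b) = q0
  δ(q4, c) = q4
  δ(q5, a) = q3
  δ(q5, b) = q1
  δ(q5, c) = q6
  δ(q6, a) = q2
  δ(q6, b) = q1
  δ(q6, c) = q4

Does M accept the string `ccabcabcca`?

q6 --c--> q4
q4 --c--> q4
q4 --a--> q6
q6 --b--> q1
q1 --c--> q3
q3 --a--> q4
q4 --b--> q0
q0 --c--> q3
q3 --c--> q5
q5 --a--> q3
End in state q3, which is not an accepting state.

rejected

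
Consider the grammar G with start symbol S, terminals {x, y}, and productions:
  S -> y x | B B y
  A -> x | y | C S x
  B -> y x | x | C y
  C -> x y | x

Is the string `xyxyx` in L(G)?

no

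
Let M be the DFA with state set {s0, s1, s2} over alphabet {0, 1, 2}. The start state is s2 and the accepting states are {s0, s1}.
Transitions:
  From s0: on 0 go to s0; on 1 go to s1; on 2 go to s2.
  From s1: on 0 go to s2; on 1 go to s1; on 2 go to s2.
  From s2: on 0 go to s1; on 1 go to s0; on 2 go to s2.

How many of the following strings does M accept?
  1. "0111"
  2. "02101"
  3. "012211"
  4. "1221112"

3

"0111": accepted
"02101": accepted
"012211": accepted
"1221112": rejected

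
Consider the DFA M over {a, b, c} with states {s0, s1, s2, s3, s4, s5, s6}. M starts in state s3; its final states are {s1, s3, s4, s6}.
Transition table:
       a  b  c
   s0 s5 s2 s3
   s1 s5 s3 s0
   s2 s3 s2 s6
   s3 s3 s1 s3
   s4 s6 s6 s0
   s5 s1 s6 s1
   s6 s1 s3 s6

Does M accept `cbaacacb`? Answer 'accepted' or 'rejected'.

accepted

s3 --c--> s3
s3 --b--> s1
s1 --a--> s5
s5 --a--> s1
s1 --c--> s0
s0 --a--> s5
s5 --c--> s1
s1 --b--> s3
End in state s3, which is an accepting state.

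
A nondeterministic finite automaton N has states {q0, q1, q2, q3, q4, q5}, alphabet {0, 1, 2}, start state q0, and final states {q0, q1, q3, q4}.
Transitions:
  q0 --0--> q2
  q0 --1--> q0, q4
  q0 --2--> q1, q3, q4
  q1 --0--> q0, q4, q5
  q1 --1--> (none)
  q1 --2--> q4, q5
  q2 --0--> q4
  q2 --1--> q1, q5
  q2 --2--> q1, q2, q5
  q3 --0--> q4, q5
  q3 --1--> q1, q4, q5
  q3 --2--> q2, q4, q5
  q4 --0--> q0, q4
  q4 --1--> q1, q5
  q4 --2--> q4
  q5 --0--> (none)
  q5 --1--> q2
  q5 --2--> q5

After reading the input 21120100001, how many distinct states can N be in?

4

Start: {q0}
read 2: {q1, q3, q4}
read 1: {q1, q4, q5}
read 1: {q1, q2, q5}
read 2: {q1, q2, q4, q5}
read 0: {q0, q4, q5}
read 1: {q0, q1, q2, q4, q5}
read 0: {q0, q2, q4, q5}
read 0: {q0, q2, q4}
read 0: {q0, q2, q4}
read 0: {q0, q2, q4}
read 1: {q0, q1, q4, q5}
Final reachable set {q0, q1, q4, q5} has 4 states.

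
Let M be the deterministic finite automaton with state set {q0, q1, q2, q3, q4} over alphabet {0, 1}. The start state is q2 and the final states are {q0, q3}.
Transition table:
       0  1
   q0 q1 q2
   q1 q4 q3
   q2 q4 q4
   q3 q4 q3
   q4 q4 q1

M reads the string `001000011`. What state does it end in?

q2 --0--> q4
q4 --0--> q4
q4 --1--> q1
q1 --0--> q4
q4 --0--> q4
q4 --0--> q4
q4 --0--> q4
q4 --1--> q1
q1 --1--> q3

q3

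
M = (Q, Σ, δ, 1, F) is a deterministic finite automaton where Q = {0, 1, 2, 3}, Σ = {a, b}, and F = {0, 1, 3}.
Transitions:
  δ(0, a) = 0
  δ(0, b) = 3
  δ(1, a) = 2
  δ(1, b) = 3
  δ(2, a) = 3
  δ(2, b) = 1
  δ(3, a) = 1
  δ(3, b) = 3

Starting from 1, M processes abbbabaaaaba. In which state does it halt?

1 --a--> 2
2 --b--> 1
1 --b--> 3
3 --b--> 3
3 --a--> 1
1 --b--> 3
3 --a--> 1
1 --a--> 2
2 --a--> 3
3 --a--> 1
1 --b--> 3
3 --a--> 1

1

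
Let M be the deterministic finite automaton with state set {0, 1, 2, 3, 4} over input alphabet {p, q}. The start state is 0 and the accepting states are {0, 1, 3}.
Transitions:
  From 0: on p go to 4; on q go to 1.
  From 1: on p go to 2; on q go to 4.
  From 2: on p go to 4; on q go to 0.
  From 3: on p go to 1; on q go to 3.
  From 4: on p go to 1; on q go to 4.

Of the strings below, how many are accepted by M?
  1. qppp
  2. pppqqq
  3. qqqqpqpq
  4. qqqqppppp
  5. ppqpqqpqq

qppp: accepted
pppqqq: rejected
qqqqpqpq: rejected
qqqqppppp: rejected
ppqpqqpqq: rejected

1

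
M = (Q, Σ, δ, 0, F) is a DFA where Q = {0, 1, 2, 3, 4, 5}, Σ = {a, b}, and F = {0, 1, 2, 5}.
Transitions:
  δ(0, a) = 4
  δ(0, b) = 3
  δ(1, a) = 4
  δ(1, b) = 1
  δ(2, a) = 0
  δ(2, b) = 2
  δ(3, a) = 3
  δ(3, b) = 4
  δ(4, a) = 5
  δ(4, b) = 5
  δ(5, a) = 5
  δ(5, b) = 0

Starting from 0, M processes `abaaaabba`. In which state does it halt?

3

0 --a--> 4
4 --b--> 5
5 --a--> 5
5 --a--> 5
5 --a--> 5
5 --a--> 5
5 --b--> 0
0 --b--> 3
3 --a--> 3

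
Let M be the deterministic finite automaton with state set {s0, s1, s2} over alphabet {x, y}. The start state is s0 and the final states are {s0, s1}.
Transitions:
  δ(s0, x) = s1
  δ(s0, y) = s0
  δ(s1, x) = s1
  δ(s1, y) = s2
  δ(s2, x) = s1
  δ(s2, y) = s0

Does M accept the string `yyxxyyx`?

accepted

s0 --y--> s0
s0 --y--> s0
s0 --x--> s1
s1 --x--> s1
s1 --y--> s2
s2 --y--> s0
s0 --x--> s1
End in state s1, which is an accepting state.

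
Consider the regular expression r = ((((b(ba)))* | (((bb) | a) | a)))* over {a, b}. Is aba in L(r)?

aba cannot be split into zero or more pieces each matching (((b(ba)))*|(((bb)|a)|a)).

no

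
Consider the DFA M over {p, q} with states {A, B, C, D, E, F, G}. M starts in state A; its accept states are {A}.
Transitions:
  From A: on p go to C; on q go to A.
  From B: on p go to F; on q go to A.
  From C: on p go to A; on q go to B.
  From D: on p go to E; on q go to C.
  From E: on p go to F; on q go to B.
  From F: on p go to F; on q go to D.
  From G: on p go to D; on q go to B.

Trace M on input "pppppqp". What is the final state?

A --p--> C
C --p--> A
A --p--> C
C --p--> A
A --p--> C
C --q--> B
B --p--> F

F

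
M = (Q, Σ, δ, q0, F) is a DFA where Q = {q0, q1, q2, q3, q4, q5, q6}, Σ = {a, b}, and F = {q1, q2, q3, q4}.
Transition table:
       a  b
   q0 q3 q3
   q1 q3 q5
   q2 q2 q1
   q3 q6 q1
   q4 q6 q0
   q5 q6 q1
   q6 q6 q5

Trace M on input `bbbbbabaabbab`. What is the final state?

q1

q0 --b--> q3
q3 --b--> q1
q1 --b--> q5
q5 --b--> q1
q1 --b--> q5
q5 --a--> q6
q6 --b--> q5
q5 --a--> q6
q6 --a--> q6
q6 --b--> q5
q5 --b--> q1
q1 --a--> q3
q3 --b--> q1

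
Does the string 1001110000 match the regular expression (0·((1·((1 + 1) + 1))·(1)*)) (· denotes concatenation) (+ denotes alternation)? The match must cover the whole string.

No split of 1001110000 into u·v has 0 matching u and ((1·((1+1)+1))·(1)*) matching v.

no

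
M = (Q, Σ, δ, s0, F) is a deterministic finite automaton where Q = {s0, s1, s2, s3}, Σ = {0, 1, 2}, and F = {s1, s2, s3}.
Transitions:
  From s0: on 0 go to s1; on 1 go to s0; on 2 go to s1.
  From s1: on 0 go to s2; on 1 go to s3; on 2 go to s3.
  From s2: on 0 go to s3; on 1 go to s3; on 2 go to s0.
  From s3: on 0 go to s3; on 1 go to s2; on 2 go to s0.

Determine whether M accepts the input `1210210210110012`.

rejected

s0 --1--> s0
s0 --2--> s1
s1 --1--> s3
s3 --0--> s3
s3 --2--> s0
s0 --1--> s0
s0 --0--> s1
s1 --2--> s3
s3 --1--> s2
s2 --0--> s3
s3 --1--> s2
s2 --1--> s3
s3 --0--> s3
s3 --0--> s3
s3 --1--> s2
s2 --2--> s0
End in state s0, which is not an accepting state.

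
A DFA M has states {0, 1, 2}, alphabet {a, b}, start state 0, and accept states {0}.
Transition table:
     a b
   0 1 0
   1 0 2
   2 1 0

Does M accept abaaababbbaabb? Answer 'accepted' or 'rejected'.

accepted

0 --a--> 1
1 --b--> 2
2 --a--> 1
1 --a--> 0
0 --a--> 1
1 --b--> 2
2 --a--> 1
1 --b--> 2
2 --b--> 0
0 --b--> 0
0 --a--> 1
1 --a--> 0
0 --b--> 0
0 --b--> 0
End in state 0, which is an accepting state.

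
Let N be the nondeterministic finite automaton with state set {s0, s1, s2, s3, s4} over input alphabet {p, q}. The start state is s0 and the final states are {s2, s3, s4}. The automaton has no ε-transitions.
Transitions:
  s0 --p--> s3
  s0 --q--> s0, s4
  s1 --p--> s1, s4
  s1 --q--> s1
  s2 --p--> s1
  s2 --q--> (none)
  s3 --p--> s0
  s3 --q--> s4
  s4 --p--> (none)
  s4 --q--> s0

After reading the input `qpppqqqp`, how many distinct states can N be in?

Start: {s0}
read q: {s0, s4}
read p: {s3}
read p: {s0}
read p: {s3}
read q: {s4}
read q: {s0}
read q: {s0, s4}
read p: {s3}
Final reachable set {s3} has 1 state.

1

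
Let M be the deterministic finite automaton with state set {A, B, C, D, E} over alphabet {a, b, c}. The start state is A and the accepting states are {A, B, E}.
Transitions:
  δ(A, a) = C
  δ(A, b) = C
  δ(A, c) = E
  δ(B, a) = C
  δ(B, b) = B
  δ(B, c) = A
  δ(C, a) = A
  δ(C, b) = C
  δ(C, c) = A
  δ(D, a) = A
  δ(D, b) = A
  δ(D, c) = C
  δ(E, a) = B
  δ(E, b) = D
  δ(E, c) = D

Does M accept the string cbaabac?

accepted

A --c--> E
E --b--> D
D --a--> A
A --a--> C
C --b--> C
C --a--> A
A --c--> E
End in state E, which is an accepting state.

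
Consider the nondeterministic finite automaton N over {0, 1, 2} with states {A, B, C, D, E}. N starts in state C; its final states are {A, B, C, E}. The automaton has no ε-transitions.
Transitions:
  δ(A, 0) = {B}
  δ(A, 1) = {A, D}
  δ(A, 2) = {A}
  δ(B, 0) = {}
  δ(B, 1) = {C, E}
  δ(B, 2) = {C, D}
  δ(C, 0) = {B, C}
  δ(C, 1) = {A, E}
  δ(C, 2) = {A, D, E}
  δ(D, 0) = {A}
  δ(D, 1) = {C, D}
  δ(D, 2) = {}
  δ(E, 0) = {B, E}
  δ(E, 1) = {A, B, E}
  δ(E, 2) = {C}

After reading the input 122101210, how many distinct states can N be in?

Start: {C}
read 1: {A, E}
read 2: {A, C}
read 2: {A, D, E}
read 1: {A, B, C, D, E}
read 0: {A, B, C, E}
read 1: {A, B, C, D, E}
read 2: {A, C, D, E}
read 1: {A, B, C, D, E}
read 0: {A, B, C, E}
Final reachable set {A, B, C, E} has 4 states.

4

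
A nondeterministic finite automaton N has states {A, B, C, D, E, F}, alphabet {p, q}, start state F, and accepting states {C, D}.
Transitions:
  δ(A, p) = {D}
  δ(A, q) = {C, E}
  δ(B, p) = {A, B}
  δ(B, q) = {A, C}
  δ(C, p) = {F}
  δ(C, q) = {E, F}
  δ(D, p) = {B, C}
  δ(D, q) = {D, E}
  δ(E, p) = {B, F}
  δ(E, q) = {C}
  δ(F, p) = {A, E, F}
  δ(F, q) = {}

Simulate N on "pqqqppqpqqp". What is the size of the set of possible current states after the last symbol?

5

Start: {F}
read p: {A, E, F}
read q: {C, E}
read q: {C, E, F}
read q: {C, E, F}
read p: {A, B, E, F}
read p: {A, B, D, E, F}
read q: {A, C, D, E}
read p: {B, C, D, F}
read q: {A, C, D, E, F}
read q: {C, D, E, F}
read p: {A, B, C, E, F}
Final reachable set {A, B, C, E, F} has 5 states.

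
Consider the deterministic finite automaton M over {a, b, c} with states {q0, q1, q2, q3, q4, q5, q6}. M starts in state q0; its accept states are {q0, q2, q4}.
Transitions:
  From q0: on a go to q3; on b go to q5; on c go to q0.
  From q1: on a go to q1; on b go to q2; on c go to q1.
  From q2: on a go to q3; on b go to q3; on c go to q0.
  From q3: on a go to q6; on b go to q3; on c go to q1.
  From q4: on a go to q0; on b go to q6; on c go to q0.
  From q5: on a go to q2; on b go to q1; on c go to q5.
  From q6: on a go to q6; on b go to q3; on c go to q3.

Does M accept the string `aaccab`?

accepted

q0 --a--> q3
q3 --a--> q6
q6 --c--> q3
q3 --c--> q1
q1 --a--> q1
q1 --b--> q2
End in state q2, which is an accepting state.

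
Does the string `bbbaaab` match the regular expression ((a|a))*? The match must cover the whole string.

no

bbbaaab cannot be split into zero or more pieces each matching (a|a).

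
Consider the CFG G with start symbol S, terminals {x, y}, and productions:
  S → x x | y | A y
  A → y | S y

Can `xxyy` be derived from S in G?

S ⇒ Ay ⇒ Syy ⇒ xxyy

yes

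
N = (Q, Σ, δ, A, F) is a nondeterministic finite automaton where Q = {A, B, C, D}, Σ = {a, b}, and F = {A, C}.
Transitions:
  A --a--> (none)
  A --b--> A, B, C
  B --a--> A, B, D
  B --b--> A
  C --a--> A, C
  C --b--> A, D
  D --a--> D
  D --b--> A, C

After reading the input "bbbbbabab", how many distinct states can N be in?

4

Start: {A}
read b: {A, B, C}
read b: {A, B, C, D}
read b: {A, B, C, D}
read b: {A, B, C, D}
read b: {A, B, C, D}
read a: {A, B, C, D}
read b: {A, B, C, D}
read a: {A, B, C, D}
read b: {A, B, C, D}
Final reachable set {A, B, C, D} has 4 states.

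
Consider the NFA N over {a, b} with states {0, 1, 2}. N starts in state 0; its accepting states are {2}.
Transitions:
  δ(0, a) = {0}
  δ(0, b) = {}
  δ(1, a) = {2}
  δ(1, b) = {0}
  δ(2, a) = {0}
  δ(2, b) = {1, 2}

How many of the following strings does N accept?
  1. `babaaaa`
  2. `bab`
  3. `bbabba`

0

`babaaaa`: rejected
`bab`: rejected
`bbabba`: rejected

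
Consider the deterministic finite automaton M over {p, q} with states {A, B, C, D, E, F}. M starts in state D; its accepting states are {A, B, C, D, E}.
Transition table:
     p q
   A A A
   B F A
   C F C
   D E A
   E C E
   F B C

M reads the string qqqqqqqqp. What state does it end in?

A

D --q--> A
A --q--> A
A --q--> A
A --q--> A
A --q--> A
A --q--> A
A --q--> A
A --q--> A
A --p--> A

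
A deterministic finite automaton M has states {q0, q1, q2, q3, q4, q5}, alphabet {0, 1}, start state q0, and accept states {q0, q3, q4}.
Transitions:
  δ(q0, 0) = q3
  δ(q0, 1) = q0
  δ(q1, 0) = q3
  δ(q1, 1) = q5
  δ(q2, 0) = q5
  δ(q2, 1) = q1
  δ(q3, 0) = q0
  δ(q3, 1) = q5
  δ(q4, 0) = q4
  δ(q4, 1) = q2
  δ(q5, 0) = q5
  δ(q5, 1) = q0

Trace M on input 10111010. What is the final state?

q0 --1--> q0
q0 --0--> q3
q3 --1--> q5
q5 --1--> q0
q0 --1--> q0
q0 --0--> q3
q3 --1--> q5
q5 --0--> q5

q5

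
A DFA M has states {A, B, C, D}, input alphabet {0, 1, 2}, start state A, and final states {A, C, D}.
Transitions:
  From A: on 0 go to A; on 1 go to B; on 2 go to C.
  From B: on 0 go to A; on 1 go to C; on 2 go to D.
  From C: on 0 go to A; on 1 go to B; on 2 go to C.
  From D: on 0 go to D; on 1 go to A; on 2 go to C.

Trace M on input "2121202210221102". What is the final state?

C

A --2--> C
C --1--> B
B --2--> D
D --1--> A
A --2--> C
C --0--> A
A --2--> C
C --2--> C
C --1--> B
B --0--> A
A --2--> C
C --2--> C
C --1--> B
B --1--> C
C --0--> A
A --2--> C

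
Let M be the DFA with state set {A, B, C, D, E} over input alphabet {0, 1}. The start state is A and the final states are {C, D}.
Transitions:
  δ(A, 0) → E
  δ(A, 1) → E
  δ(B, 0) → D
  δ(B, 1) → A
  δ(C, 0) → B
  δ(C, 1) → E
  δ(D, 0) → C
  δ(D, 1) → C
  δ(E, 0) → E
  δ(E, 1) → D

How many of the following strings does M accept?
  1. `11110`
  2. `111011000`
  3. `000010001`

`11110`: rejected
`111011000`: rejected
`000010001`: accepted

1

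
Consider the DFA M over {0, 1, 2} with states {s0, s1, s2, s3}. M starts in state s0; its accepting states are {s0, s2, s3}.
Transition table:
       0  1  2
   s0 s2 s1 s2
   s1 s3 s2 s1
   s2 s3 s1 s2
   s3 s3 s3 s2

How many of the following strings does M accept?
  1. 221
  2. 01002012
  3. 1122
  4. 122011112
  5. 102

221: rejected
01002012: accepted
1122: accepted
122011112: accepted
102: accepted

4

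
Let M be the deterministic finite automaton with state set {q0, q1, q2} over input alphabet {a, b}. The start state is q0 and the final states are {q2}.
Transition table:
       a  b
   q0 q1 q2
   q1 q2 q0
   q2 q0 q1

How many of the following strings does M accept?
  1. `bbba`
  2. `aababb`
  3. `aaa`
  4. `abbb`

0

`bbba`: rejected
`aababb`: rejected
`aaa`: rejected
`abbb`: rejected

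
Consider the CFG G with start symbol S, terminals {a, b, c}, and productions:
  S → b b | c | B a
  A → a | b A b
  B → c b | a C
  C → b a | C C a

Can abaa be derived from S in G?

S ⇒ Ba ⇒ aCa ⇒ abaa

yes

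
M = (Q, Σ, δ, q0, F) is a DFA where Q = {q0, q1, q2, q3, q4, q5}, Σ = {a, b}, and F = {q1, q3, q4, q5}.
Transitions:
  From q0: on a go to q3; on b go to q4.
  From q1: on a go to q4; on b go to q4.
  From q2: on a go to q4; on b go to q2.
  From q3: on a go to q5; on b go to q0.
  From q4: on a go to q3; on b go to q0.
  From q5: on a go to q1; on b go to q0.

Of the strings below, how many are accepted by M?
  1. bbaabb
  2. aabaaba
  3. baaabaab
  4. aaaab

2

bbaabb: accepted
aabaaba: accepted
baaabaab: rejected
aaaab: rejected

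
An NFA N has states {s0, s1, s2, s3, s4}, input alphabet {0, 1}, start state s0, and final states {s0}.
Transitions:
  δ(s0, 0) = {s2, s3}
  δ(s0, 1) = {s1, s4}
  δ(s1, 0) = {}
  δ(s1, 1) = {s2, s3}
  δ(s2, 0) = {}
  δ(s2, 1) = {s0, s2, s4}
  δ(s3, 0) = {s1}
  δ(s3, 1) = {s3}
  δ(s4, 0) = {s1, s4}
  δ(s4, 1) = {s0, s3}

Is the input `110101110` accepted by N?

Start: {s0}
read 1: {s1, s4}
read 1: {s0, s2, s3}
read 0: {s1, s2, s3}
read 1: {s0, s2, s3, s4}
read 0: {s1, s2, s3, s4}
read 1: {s0, s2, s3, s4}
read 1: {s0, s1, s2, s3, s4}
read 1: {s0, s1, s2, s3, s4}
read 0: {s1, s2, s3, s4}
Reachable ∩ accepting = {} — empty.

rejected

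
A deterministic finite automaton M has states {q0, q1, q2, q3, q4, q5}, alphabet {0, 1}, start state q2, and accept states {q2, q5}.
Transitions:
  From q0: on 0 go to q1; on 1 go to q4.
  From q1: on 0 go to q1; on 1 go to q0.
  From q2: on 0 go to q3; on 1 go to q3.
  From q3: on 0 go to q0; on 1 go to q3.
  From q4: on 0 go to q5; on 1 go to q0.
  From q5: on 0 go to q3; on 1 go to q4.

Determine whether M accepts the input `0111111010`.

accepted

q2 --0--> q3
q3 --1--> q3
q3 --1--> q3
q3 --1--> q3
q3 --1--> q3
q3 --1--> q3
q3 --1--> q3
q3 --0--> q0
q0 --1--> q4
q4 --0--> q5
End in state q5, which is an accepting state.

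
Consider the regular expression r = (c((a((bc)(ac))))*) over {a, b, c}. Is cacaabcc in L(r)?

No split of cacaabcc into u·v has c matching u and ((a((bc)(ac))))* matching v.

no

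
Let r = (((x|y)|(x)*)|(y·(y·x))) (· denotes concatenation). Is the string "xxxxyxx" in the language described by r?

Neither ((x|y)|(x)*) nor (y·(y·x)) matches xxxxyxx.

no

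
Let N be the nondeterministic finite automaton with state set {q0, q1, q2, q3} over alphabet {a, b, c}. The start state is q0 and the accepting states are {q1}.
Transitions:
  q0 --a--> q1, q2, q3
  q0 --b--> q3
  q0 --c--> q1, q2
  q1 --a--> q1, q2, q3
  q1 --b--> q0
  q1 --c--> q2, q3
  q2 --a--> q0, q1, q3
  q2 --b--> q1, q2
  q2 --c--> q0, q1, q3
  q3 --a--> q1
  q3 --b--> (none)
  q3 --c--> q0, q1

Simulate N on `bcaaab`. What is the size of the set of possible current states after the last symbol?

Start: {q0}
read b: {q3}
read c: {q0, q1}
read a: {q1, q2, q3}
read a: {q0, q1, q2, q3}
read a: {q0, q1, q2, q3}
read b: {q0, q1, q2, q3}
Final reachable set {q0, q1, q2, q3} has 4 states.

4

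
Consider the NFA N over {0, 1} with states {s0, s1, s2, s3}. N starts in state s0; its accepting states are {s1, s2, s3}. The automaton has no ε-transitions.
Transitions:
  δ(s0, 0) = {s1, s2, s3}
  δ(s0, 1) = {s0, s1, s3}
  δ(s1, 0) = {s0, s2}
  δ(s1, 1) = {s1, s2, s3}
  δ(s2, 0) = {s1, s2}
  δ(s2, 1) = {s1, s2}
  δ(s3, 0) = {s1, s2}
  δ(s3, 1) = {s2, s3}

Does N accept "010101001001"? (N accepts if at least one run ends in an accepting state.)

accepted

Start: {s0}
read 0: {s1, s2, s3}
read 1: {s1, s2, s3}
read 0: {s0, s1, s2}
read 1: {s0, s1, s2, s3}
read 0: {s0, s1, s2, s3}
read 1: {s0, s1, s2, s3}
read 0: {s0, s1, s2, s3}
read 0: {s0, s1, s2, s3}
read 1: {s0, s1, s2, s3}
read 0: {s0, s1, s2, s3}
read 0: {s0, s1, s2, s3}
read 1: {s0, s1, s2, s3}
Reachable ∩ accepting = {s1, s2, s3} — nonempty.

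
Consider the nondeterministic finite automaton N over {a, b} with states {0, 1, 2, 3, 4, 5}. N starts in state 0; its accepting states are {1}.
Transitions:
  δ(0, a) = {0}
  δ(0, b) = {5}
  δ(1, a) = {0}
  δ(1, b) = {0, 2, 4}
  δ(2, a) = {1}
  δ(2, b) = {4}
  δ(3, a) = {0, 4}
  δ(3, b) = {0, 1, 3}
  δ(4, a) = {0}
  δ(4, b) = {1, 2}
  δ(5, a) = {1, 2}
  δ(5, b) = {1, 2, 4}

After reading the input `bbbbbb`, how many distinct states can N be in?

Start: {0}
read b: {5}
read b: {1, 2, 4}
read b: {0, 1, 2, 4}
read b: {0, 1, 2, 4, 5}
read b: {0, 1, 2, 4, 5}
read b: {0, 1, 2, 4, 5}
Final reachable set {0, 1, 2, 4, 5} has 5 states.

5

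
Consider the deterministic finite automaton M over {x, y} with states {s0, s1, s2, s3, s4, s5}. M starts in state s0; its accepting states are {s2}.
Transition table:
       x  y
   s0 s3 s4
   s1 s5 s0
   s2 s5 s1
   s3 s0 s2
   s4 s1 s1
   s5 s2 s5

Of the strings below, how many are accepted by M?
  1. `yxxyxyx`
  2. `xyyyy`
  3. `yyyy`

`yxxyxyx`: rejected
`xyyyy`: rejected
`yyyy`: rejected

0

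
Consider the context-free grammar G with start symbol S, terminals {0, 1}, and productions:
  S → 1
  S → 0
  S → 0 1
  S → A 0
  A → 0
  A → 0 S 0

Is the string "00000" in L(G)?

S ⇒ A0 ⇒ 0S00 ⇒ 0A000 ⇒ 00000

yes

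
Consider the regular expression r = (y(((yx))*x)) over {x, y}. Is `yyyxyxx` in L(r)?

no

No split of yyyxyxx into u·v has y matching u and (((yx))*x) matching v.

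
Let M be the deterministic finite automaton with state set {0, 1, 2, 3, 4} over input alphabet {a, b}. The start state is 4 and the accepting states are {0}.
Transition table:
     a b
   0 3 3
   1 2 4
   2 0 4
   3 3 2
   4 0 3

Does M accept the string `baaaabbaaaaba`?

accepted

4 --b--> 3
3 --a--> 3
3 --a--> 3
3 --a--> 3
3 --a--> 3
3 --b--> 2
2 --b--> 4
4 --a--> 0
0 --a--> 3
3 --a--> 3
3 --a--> 3
3 --b--> 2
2 --a--> 0
End in state 0, which is an accepting state.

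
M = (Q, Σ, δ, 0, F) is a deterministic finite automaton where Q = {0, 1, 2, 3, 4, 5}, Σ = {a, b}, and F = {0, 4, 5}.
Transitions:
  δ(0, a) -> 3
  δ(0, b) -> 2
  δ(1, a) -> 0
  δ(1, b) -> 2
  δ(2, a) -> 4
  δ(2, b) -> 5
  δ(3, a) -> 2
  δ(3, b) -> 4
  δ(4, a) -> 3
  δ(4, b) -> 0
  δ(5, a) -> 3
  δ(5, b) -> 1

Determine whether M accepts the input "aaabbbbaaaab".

0 --a--> 3
3 --a--> 2
2 --a--> 4
4 --b--> 0
0 --b--> 2
2 --b--> 5
5 --b--> 1
1 --a--> 0
0 --a--> 3
3 --a--> 2
2 --a--> 4
4 --b--> 0
End in state 0, which is an accepting state.

accepted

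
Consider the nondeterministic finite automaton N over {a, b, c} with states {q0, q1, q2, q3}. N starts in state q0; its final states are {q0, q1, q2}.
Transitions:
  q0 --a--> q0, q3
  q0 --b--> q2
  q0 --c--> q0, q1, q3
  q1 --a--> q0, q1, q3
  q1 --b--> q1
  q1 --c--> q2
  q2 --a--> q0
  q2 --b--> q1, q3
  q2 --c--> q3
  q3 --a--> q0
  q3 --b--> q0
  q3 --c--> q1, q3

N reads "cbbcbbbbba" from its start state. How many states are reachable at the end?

3

Start: {q0}
read c: {q0, q1, q3}
read b: {q0, q1, q2}
read b: {q1, q2, q3}
read c: {q1, q2, q3}
read b: {q0, q1, q3}
read b: {q0, q1, q2}
read b: {q1, q2, q3}
read b: {q0, q1, q3}
read b: {q0, q1, q2}
read a: {q0, q1, q3}
Final reachable set {q0, q1, q3} has 3 states.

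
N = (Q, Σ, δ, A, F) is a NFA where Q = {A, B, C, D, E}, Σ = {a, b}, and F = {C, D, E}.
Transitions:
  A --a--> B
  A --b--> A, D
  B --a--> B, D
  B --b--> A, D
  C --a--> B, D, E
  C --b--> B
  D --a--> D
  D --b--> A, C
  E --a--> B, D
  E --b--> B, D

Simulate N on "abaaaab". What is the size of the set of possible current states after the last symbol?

Start: {A}
read a: {B}
read b: {A, D}
read a: {B, D}
read a: {B, D}
read a: {B, D}
read a: {B, D}
read b: {A, C, D}
Final reachable set {A, C, D} has 3 states.

3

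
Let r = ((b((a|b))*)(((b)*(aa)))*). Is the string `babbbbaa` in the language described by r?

Split as ba·bbbbaa: (b((a|b))*) matches ba and (((b)*(aa)))* matches bbbbaa.

yes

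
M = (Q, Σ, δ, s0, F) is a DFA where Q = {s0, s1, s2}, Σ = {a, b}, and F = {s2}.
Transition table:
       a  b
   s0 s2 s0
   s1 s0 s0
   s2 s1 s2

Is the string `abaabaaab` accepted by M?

rejected

s0 --a--> s2
s2 --b--> s2
s2 --a--> s1
s1 --a--> s0
s0 --b--> s0
s0 --a--> s2
s2 --a--> s1
s1 --a--> s0
s0 --b--> s0
End in state s0, which is not an accepting state.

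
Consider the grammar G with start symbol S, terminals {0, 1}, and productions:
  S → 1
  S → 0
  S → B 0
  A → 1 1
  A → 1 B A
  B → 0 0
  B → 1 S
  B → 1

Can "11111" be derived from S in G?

no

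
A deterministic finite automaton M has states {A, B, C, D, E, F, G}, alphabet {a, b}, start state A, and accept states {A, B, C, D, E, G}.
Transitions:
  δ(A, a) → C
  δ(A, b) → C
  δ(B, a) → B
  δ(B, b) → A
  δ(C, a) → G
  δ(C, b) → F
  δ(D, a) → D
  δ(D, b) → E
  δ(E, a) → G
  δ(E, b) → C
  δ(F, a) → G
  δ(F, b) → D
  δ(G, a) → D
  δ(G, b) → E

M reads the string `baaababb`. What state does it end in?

C

A --b--> C
C --a--> G
G --a--> D
D --a--> D
D --b--> E
E --a--> G
G --b--> E
E --b--> C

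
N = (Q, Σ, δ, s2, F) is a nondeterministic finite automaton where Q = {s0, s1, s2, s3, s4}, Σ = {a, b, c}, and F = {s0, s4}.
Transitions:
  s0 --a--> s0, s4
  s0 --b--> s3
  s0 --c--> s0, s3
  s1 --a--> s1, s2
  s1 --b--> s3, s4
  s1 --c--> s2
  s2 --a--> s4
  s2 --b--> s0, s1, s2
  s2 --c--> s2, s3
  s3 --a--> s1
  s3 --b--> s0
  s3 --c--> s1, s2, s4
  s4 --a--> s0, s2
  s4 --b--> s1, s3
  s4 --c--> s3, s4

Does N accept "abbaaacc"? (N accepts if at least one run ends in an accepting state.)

accepted

Start: {s2}
read a: {s4}
read b: {s1, s3}
read b: {s0, s3, s4}
read a: {s0, s1, s2, s4}
read a: {s0, s1, s2, s4}
read a: {s0, s1, s2, s4}
read c: {s0, s2, s3, s4}
read c: {s0, s1, s2, s3, s4}
Reachable ∩ accepting = {s0, s4} — nonempty.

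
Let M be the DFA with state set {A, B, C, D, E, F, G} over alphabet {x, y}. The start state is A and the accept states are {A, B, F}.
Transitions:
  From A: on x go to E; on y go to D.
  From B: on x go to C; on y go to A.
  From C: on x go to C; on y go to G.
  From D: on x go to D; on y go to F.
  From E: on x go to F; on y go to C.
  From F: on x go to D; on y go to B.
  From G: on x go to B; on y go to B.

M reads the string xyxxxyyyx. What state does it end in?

A --x--> E
E --y--> C
C --x--> C
C --x--> C
C --x--> C
C --y--> G
G --y--> B
B --y--> A
A --x--> E

E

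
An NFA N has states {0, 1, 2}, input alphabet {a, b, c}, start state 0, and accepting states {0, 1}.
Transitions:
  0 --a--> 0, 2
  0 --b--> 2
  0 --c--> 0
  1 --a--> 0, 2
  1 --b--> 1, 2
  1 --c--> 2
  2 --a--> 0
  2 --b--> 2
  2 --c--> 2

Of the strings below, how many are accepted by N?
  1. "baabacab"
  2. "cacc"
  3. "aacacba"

2

"baabacab": rejected
"cacc": accepted
"aacacba": accepted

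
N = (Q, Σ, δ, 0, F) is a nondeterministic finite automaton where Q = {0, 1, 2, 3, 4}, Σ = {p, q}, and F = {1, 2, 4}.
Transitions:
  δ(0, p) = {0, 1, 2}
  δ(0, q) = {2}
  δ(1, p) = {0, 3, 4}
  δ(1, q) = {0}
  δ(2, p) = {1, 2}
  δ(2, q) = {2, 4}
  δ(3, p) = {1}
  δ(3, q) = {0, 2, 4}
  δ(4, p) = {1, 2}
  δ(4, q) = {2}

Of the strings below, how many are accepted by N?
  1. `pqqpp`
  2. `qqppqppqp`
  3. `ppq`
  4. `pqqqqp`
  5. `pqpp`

`pqqpp`: accepted
`qqppqppqp`: accepted
`ppq`: accepted
`pqqqqp`: accepted
`pqpp`: accepted

5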